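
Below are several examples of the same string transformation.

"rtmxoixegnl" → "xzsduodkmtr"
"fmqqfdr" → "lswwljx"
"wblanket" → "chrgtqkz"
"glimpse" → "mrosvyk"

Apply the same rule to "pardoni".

vgxjuto

Looking at the pairs, the operation is to shift every letter 6 places forward in the alphabet (wrapping around).
"pardoni" → "vgxjuto".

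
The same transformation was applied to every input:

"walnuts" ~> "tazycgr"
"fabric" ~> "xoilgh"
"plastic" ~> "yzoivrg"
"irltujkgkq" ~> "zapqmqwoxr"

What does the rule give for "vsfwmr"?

In each case the input is transformed by: move the first 3 characters to the end (rotate left by 3), then shift every letter 6 places forward in the alphabet (wrapping around).
"vsfwmr" → "wmrvsf" → "csxbyl".

csxbyl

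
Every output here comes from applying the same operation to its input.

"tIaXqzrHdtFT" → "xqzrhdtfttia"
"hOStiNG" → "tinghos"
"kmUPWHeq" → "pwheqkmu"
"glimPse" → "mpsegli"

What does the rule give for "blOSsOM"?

ssomblo

In each case the input is transformed by: move the first 3 characters to the end (rotate left by 3), then convert every letter to lowercase.
For "blOSsOM", step one produces "SsOMblO"; step two turns that into "ssomblo".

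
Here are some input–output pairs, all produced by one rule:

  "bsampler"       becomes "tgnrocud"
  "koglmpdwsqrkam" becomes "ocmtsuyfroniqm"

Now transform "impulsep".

rgunwrok

Looking at the pairs, the operation is to shift every letter 2 places forward in the alphabet (wrapping around), then reverse the string.
Applying both steps to "impulsep": "korwnugr", then "rgunwrok".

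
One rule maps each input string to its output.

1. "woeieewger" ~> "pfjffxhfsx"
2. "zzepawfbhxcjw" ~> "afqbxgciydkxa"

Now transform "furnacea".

In each case the input is transformed by: shift every letter 1 place forward in the alphabet (wrapping around), then move the first character to the end.
"furnacea" → "gvsobdfb" → "vsobdfbg".
(Check on "zzepawfbhxcjw": → "aafqbxgciydkx" → "afqbxgciydkxa" ✓)

vsobdfbg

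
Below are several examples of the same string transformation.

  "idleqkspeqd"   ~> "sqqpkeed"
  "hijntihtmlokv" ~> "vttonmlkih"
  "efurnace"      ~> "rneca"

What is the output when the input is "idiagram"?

rmgaa

The pattern: delete the first 3 characters, then sort the characters into reverse alphabetical order.
On "idiagram": the first step gives "agram", and the second then gives "rmgaa".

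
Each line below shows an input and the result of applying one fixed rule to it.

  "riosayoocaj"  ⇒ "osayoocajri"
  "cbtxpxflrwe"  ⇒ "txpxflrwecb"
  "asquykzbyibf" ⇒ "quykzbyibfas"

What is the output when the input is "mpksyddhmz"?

ksyddhmzmp

In each case the input is transformed by: move the first 2 characters to the end (rotate left by 2).
"mpksyddhmz" → "ksyddhmzmp".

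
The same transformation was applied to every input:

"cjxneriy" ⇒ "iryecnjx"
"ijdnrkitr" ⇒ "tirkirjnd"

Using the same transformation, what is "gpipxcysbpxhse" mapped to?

Looking at the pairs, the operation is to move the last 2 characters to the front (rotate right by 2), then take characters alternately from the front and the back (1st, last, 2nd, 2nd-last, ...).
On "gpipxcysbpxhse": the first step gives "segpipxcysbpxh", and the second then gives "shexgppbispyxc".

shexgppbispyxc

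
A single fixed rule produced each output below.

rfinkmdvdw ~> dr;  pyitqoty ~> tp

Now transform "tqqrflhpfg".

The pattern: swap the first and last characters, then keep only the last 2 characters.
"tqqrflhpfg" → "gqqrflhpft" → "ft".

ft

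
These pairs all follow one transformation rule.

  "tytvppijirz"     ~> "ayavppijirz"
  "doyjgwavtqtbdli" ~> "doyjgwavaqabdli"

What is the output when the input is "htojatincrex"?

haojaaincrex

What's happening: replace every "t" with "a".
Applying that to "htojatincrex" gives "haojaaincrex".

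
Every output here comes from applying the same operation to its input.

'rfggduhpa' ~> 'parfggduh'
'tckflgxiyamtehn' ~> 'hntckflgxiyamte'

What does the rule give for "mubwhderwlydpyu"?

What's happening: move the last 2 characters to the front (rotate right by 2).
For "mubwhderwlydpyu" the result is "yumubwhderwlydp".

yumubwhderwlydp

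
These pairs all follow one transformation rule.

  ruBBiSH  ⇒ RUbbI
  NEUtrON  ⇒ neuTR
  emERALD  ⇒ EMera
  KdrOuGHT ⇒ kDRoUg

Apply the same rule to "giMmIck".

GImMi

What's happening: flip the case of every letter, then delete the last 2 characters.
For "giMmIck" the result is "GImMi".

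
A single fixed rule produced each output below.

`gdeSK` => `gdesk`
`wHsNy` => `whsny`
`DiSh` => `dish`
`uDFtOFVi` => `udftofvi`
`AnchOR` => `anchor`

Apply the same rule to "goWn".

gown

Looking at the pairs, the operation is to convert every letter to lowercase.
Doing the same to "goWn": "gown".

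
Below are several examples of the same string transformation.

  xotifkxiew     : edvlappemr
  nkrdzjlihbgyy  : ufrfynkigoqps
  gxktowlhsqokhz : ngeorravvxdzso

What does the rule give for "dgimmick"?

krnjpptt

What's happening: take characters alternately from the front and the back (1st, last, 2nd, 2nd-last, ...), then shift every letter 7 places forward in the alphabet (wrapping around).
On "dgimmick": the first step gives "dkgciimm", and the second then gives "krnjpptt".
(Check on "gxktowlhsqokhz": → "gzxhkktooqwslh" → "ngeorravvxdzso" ✓)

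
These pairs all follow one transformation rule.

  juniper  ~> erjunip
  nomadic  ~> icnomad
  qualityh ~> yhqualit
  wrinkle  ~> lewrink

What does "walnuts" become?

tswalnu

In each case the input is transformed by: move the last 2 characters to the front (rotate right by 2).
Applying that to "walnuts" gives "tswalnu".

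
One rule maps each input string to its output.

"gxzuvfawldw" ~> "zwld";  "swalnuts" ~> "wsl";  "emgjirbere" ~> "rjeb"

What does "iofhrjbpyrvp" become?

yroh

The transformation: sort the characters into reverse alphabetical order, then keep one character in every 3, starting at position 1 (positions 1st, 4th, 7th, ...).
On "iofhrjbpyrvp": the first step gives "yvrrppojihfb", and the second then gives "yroh".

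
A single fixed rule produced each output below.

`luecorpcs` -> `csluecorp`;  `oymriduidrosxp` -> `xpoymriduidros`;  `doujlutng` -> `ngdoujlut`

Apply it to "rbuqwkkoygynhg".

hgrbuqwkkoygyn

The transformation: move the last 2 characters to the front (rotate right by 2).
On "rbuqwkkoygynhg" that produces "hgrbuqwkkoygyn".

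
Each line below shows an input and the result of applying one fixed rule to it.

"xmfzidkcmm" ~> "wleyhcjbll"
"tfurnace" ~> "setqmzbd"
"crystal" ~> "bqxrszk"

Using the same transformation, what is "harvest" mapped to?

The rule is to shift every letter 1 place backward in the alphabet (wrapping around).
For "harvest" the result is "gzqudrs".

gzqudrs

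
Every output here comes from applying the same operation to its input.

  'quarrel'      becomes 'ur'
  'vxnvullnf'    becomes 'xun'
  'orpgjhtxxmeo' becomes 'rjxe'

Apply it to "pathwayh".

The rule is to keep one character in every 3, starting at position 2 (positions 2nd, 5th, 8th, ...).
Applying that to "pathwayh" gives "awh".

awh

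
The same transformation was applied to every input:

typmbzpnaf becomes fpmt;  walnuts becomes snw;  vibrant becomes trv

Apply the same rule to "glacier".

rcg

The rule is to reverse the string, then keep one character in every 3, starting at position 1 (positions 1st, 4th, 7th, ...).
For "glacier", step one produces "reicalg"; step two turns that into "rcg".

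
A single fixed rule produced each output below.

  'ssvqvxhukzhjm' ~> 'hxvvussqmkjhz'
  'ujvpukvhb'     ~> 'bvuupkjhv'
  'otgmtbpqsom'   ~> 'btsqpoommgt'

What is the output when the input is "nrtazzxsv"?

azxvtsrnz

The pattern: sort the characters into reverse alphabetical order, then swap the first and last characters.
On "nrtazzxsv": the first step gives "zzxvtsrna", and the second then gives "azxvtsrnz".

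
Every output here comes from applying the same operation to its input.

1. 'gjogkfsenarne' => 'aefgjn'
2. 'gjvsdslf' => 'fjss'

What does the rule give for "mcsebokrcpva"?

The pattern: keep every other character starting from the second (positions 2nd, 4th, 6th, ...), then sort the characters into alphabetical order.
"mcsebokrcpva" → "ceorpa" → "aceopr".

aceopr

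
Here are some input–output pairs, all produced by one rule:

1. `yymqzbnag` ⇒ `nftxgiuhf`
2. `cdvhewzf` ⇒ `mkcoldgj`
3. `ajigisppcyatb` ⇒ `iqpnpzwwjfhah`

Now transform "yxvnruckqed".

kecuybjrxlf

The pattern: shift every letter 7 places forward in the alphabet (wrapping around), then swap the first and last characters.
Starting from "yxvnruckqed": after the first operation, "fecuybjrxlk"; after the second, "kecuybjrxlf".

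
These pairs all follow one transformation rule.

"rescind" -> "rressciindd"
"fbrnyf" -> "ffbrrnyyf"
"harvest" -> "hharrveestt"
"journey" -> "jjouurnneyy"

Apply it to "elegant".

The pattern: repeat every character 3 times, then keep every other character starting from the first (positions 1st, 3rd, 5th, ...).
Starting from "elegant": after the first operation, "eeellleeegggaaannnttt"; after the second, "eeleegaantt".

eeleegaantt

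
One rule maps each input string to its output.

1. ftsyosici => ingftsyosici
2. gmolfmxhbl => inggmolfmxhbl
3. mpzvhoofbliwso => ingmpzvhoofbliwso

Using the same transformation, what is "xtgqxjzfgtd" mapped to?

Rule — prepend "ing".
"xtgqxjzfgtd" → "ingxtgqxjzfgtd".

ingxtgqxjzfgtd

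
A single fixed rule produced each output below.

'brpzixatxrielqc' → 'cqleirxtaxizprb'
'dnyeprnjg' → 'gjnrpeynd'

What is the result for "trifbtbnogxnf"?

fnxgonbtbfirt

The rule is to reverse the string.
Applying that to "trifbtbnogxnf" gives "fnxgonbtbfirt".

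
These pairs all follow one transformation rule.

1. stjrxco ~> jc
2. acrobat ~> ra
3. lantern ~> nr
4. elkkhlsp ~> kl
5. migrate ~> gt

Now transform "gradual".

aa

The rule is to keep one character in every 3, starting at position 3 (positions 3rd, 6th, 9th, ...).
Doing the same to "gradual": "aa".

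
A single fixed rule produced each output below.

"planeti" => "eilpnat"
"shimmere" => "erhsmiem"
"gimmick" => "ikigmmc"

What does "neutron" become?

rnentuo

The pattern: swap each adjacent pair of characters (1↔2, 3↔4, ...), then move the last 2 characters to the front (rotate right by 2).
Starting from "neutron": after the first operation, "entuorn"; after the second, "rnentuo".
(Check on "planeti": → "lpnatei" → "eilpnat" ✓)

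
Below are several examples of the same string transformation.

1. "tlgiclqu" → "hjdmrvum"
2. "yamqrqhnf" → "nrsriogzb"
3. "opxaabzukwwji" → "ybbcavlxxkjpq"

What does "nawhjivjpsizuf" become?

xikjwkqtjavgob

Each output is the input with this applied: move the first 2 characters to the end (rotate left by 2), then shift every letter 1 place forward in the alphabet (wrapping around).
Starting from "nawhjivjpsizuf": after the first operation, "whjivjpsizufna"; after the second, "xikjwkqtjavgob".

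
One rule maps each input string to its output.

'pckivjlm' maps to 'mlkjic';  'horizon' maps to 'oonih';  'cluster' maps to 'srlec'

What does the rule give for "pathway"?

tphaa

The transformation: sort the characters into reverse alphabetical order, then delete the first 2 characters.
Starting from "pathway": after the first operation, "ywtphaa"; after the second, "tphaa".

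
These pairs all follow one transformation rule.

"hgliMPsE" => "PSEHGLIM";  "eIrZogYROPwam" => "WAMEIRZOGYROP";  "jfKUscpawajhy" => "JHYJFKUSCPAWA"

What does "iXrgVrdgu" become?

DGUIXRGVR

The pattern: move the last 3 characters to the front (rotate right by 3), then convert every letter to uppercase.
Applying both steps to "iXrgVrdgu": "dguiXrgVr", then "DGUIXRGVR".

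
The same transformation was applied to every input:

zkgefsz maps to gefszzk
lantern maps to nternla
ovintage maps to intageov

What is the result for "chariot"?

The pattern: move the first 2 characters to the end (rotate left by 2).
Applying that to "chariot" gives "ariotch".

ariotch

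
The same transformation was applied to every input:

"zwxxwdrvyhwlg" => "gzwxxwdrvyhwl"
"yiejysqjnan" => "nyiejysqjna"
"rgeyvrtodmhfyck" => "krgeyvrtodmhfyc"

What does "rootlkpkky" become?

What's happening: move the last character to the front.
For "rootlkpkky" the result is "yrootlkpkk".

yrootlkpkk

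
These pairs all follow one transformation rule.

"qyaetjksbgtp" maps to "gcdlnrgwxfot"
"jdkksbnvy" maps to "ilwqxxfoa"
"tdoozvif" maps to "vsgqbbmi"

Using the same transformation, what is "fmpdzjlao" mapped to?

nbszcqmwy

In each case the input is transformed by: shift every letter 13 places forward in the alphabet (wrapping around) — i.e. ROT13, then move the last 2 characters to the front (rotate right by 2).
Working it through for "fmpdzjlao": intermediate "szcqmwynb", final "nbszcqmwy".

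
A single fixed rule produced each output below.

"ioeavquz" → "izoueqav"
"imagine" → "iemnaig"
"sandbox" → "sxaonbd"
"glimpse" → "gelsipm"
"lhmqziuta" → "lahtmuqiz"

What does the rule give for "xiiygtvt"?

xtivityg

Looking at the pairs, the operation is to take characters alternately from the front and the back (1st, last, 2nd, 2nd-last, ...).
"xiiygtvt" → "xtivityg".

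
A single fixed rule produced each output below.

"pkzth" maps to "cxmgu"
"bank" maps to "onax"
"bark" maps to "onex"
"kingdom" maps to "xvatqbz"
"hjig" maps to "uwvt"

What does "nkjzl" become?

The pattern: shift every letter 13 places forward in the alphabet (wrapping around) — i.e. ROT13.
Applying that to "nkjzl" gives "axwmy".

axwmy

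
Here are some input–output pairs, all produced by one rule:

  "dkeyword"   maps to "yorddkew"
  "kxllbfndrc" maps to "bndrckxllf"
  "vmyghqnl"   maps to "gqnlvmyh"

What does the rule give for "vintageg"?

tgegvina

Looking at the pairs, the operation is to swap the front and back halves of the string, then swap the first and last characters.
Applying both steps to "vintageg": "agegvint", then "tgegvina".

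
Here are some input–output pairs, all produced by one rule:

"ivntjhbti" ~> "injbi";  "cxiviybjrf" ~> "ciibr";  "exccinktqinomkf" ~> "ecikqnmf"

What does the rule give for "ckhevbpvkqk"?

chvpkk

The pattern: keep every other character starting from the first (positions 1st, 3rd, 5th, ...).
Doing the same to "ckhevbpvkqk": "chvpkk".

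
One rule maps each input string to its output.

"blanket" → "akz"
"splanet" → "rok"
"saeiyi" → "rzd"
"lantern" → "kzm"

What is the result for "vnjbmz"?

What's happening: shift every letter 1 place backward in the alphabet (wrapping around), then keep only the first 3 characters.
Starting from "vnjbmz": after the first operation, "umialy"; after the second, "umi".
(Check on "splanet": → "rokzmds" → "rok" ✓)

umi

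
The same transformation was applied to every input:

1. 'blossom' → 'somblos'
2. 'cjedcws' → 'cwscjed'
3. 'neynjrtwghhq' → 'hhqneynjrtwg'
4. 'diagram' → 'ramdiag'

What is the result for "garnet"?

In each case the input is transformed by: move the last 3 characters to the front (rotate right by 3).
On "garnet" that produces "netgar".

netgar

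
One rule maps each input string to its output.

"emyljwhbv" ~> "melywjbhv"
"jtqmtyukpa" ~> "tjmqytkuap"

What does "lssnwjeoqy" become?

The rule is to swap each adjacent pair of characters (1↔2, 3↔4, ...).
Doing the same to "lssnwjeoqy": "slnsjwoeyq".

slnsjwoeyq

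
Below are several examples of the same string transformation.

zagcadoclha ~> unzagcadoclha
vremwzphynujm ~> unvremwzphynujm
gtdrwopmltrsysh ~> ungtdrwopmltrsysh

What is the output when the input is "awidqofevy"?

What's happening: prepend "un".
Doing the same to "awidqofevy": "unawidqofevy".

unawidqofevy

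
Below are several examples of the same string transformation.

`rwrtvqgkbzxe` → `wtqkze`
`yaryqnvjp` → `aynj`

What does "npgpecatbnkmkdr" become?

What's happening: keep every other character starting from the second (positions 2nd, 4th, 6th, ...).
"npgpecatbnkmkdr" → "ppctnmd".

ppctnmd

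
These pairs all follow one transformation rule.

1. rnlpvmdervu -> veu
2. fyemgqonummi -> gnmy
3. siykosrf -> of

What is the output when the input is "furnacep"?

Each output is the input with this applied: move the first 2 characters to the end (rotate left by 2), then keep one character in every 3, starting at position 3 (positions 3rd, 6th, 9th, ...).
Applying both steps to "furnacep": "rnacepfu", then "ap".

ap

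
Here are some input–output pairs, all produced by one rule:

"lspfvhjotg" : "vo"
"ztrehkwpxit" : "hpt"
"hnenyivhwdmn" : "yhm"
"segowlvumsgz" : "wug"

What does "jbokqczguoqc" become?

The rule is to delete the first 3 characters, then keep one character in every 3, starting at position 2 (positions 2nd, 5th, 8th, ...).
Starting from "jbokqczguoqc": after the first operation, "kqczguoqc"; after the second, "qgq".

qgq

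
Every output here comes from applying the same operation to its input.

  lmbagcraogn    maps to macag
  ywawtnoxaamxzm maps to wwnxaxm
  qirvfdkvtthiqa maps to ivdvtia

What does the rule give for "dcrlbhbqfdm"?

The transformation: keep every other character starting from the second (positions 2nd, 4th, 6th, ...).
Doing the same to "dcrlbhbqfdm": "clhqd".

clhqd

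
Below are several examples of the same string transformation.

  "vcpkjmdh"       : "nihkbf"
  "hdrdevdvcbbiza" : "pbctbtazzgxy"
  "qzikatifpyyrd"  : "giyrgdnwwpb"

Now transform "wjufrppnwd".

Rule — shift every letter 2 places backward in the alphabet (wrapping around), then delete the first 2 characters.
Doing the same to "wjufrppnwd": "sdpnnlub".
(Check on "qzikatifpyyrd": → "oxgiyrgdnwwpb" → "giyrgdnwwpb" ✓)

sdpnnlub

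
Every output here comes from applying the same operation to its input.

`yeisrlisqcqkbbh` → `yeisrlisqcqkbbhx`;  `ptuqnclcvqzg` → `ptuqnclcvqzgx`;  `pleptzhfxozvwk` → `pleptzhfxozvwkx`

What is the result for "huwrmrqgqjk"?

Looking at the pairs, the operation is to append "x".
Doing the same to "huwrmrqgqjk": "huwrmrqgqjkx".

huwrmrqgqjkx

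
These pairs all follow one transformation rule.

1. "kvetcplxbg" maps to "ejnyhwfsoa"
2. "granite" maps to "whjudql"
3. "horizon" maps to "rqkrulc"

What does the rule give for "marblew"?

The transformation: shift every letter 3 places forward in the alphabet (wrapping around), then move the last 2 characters to the front (rotate right by 2).
On "marblew": the first step gives "pdueohz", and the second then gives "hzpdueo".

hzpdueo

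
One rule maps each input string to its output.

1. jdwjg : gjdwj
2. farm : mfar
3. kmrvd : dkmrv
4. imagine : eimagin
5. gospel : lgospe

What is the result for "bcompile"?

ebcompil

In each case the input is transformed by: move the last character to the front.
So "bcompile" becomes "ebcompil".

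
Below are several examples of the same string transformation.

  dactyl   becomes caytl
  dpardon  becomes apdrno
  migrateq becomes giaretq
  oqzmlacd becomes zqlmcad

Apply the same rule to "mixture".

Each output is the input with this applied: delete the first character, then swap each adjacent pair of characters (1↔2, 3↔4, ...).
"mixture" → "ixture" → "xiuter".

xiuter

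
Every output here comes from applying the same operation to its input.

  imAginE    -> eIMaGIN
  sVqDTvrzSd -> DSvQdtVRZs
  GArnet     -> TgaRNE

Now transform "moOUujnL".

In each case the input is transformed by: flip the case of every letter, then move the last character to the front.
"moOUujnL" → "MOouUJNl" → "lMOouUJN".

lMOouUJN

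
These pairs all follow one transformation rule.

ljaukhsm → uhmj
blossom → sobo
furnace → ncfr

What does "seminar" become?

iasm

Each output is the input with this applied: move the first 3 characters to the end (rotate left by 3), then keep every other character starting from the first (positions 1st, 3rd, 5th, ...).
Starting from "seminar": after the first operation, "inarsem"; after the second, "iasm".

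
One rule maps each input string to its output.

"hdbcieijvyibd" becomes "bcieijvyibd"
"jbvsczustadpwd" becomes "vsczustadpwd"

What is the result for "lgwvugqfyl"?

wvugqfyl

What's happening: delete the first 2 characters.
Doing the same to "lgwvugqfyl": "wvugqfyl".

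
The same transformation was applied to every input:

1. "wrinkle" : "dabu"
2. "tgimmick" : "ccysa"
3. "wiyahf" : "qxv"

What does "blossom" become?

Looking at the pairs, the operation is to shift every letter 10 places backward in the alphabet (wrapping around), then delete the first 3 characters.
Applying that to "blossom" gives "iiec".

iiec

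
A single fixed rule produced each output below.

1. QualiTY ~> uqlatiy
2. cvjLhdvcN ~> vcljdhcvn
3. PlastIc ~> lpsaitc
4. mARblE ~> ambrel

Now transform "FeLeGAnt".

efelagtn

The transformation: swap each adjacent pair of characters (1↔2, 3↔4, ...), then convert every letter to lowercase.
For "FeLeGAnt", step one produces "eFeLAGtn"; step two turns that into "efelagtn".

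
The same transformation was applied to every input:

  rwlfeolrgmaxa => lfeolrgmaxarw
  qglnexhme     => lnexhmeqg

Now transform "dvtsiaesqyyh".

In each case the input is transformed by: move the first 2 characters to the end (rotate left by 2).
So "dvtsiaesqyyh" becomes "tsiaesqyyhdv".

tsiaesqyyhdv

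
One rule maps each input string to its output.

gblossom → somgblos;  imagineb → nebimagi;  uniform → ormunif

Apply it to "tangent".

The rule is to move the last 3 characters to the front (rotate right by 3).
So "tangent" becomes "enttang".

enttang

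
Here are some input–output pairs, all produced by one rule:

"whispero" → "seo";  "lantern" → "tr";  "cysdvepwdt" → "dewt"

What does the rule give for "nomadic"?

ai

In each case the input is transformed by: keep every other character starting from the second (positions 2nd, 4th, 6th, ...), then delete the first character.
Starting from "nomadic": after the first operation, "oai"; after the second, "ai".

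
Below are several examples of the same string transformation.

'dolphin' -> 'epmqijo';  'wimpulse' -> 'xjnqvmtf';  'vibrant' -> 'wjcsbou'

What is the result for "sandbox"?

The transformation: shift every letter 1 place forward in the alphabet (wrapping around).
For "sandbox" the result is "tboecpy".

tboecpy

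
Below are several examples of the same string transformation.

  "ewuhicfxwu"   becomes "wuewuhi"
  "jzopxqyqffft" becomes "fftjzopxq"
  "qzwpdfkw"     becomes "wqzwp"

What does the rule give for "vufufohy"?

yvufu

The pattern: swap the front and back halves of the string, then delete the first 3 characters.
Starting from "vufufohy": after the first operation, "fohyvufu"; after the second, "yvufu".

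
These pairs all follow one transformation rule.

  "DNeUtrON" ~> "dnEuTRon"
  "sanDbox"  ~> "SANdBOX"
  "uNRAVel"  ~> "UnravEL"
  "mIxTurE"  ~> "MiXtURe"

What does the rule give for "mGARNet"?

MgarnET

Rule — flip the case of every letter.
Doing the same to "mGARNet": "MgarnET".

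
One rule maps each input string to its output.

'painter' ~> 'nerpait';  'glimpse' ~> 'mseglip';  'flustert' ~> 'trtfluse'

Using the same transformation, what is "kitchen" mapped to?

Each output is the input with this applied: move the last 3 characters to the front (rotate right by 3), then swap the first and last characters.
Applying both steps to "kitchen": "henkitc", then "cenkith".

cenkith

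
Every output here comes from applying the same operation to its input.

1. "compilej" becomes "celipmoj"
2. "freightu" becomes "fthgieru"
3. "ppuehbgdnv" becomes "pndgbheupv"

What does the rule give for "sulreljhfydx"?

Rule — reverse the string, then swap the first and last characters.
Working it through for "sulreljhfydx": intermediate "xdyfhjlerlus", final "sdyfhjlerlux".

sdyfhjlerlux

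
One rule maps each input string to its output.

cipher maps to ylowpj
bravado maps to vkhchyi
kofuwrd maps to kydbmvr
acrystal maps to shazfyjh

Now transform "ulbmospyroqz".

gxvyfwzvtisb

Rule — reverse the string, then shift every letter 7 places forward in the alphabet (wrapping around).
"ulbmospyroqz" → "zqorypsomblu" → "gxvyfwzvtisb".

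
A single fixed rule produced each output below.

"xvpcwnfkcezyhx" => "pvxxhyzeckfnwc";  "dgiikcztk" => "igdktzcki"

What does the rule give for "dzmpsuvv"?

What's happening: move the first 3 characters to the end (rotate left by 3), then reverse the string.
Applying both steps to "dzmpsuvv": "psuvvdzm", then "mzdvvusp".

mzdvvusp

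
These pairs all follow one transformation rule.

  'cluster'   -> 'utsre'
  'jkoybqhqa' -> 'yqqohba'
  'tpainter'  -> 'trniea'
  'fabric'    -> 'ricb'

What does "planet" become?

In each case the input is transformed by: delete the first 2 characters, then sort the characters into reverse alphabetical order.
On "planet": the first step gives "anet", and the second then gives "tnea".
(Check on "tpainter": → "ainter" → "trniea" ✓)

tnea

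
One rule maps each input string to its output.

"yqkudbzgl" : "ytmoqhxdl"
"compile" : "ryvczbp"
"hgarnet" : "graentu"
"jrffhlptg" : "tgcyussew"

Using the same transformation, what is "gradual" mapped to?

ynhqnet

Looking at the pairs, the operation is to reverse the string, then shift every letter 13 places forward in the alphabet (wrapping around) — i.e. ROT13.
Working it through for "gradual": intermediate "laudarg", final "ynhqnet".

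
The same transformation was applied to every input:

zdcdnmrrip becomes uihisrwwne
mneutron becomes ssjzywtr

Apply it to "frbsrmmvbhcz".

What's happening: shift every letter 5 places forward in the alphabet (wrapping around), then swap the first and last characters.
On "frbsrmmvbhcz" that produces "ewgxwrragmhk".

ewgxwrragmhk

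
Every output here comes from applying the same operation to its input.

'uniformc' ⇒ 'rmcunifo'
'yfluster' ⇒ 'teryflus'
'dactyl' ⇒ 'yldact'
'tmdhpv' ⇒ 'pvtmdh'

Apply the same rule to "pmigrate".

atepmigr

Each output is the input with this applied: move the first character to the end, then swap the front and back halves of the string.
"pmigrate" → "migratep" → "atepmigr".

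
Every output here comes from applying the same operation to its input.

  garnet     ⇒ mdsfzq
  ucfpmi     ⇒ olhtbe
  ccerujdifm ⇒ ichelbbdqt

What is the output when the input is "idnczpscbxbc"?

rbawabhcmbyo

Each output is the input with this applied: swap the front and back halves of the string, then shift every letter 1 place backward in the alphabet (wrapping around).
For "idnczpscbxbc", step one produces "scbxbcidnczp"; step two turns that into "rbawabhcmbyo".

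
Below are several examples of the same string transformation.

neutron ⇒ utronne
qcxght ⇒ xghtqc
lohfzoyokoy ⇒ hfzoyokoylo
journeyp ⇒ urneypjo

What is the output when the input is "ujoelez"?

The rule is to move the first 2 characters to the end (rotate left by 2).
Applying that to "ujoelez" gives "oelezuj".

oelezuj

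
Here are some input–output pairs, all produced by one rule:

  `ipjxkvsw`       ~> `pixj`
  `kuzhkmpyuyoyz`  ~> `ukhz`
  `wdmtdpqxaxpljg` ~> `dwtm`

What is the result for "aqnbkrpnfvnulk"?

Each output is the input with this applied: swap each adjacent pair of characters (1↔2, 3↔4, ...), then keep only the first 4 characters.
Applying both steps to "aqnbkrpnfvnulk": "qabnrknpvfunkl", then "qabn".

qabn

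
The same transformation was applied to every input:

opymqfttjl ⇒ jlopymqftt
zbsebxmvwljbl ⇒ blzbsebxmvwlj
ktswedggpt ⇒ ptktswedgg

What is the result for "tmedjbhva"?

vatmedjbh

Each output is the input with this applied: move the last 2 characters to the front (rotate right by 2).
For "tmedjbhva" the result is "vatmedjbh".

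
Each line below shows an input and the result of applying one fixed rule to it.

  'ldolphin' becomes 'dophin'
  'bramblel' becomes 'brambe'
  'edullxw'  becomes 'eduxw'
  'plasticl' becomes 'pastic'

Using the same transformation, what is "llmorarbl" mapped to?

morarb

Looking at the pairs, the operation is to remove every "l".
Doing the same to "llmorarbl": "morarb".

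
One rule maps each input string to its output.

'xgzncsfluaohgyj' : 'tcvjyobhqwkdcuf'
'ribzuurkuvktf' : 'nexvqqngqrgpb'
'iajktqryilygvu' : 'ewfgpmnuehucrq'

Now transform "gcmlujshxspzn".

cyihqfodtolvj

What's happening: shift every letter 4 places backward in the alphabet (wrapping around).
Doing the same to "gcmlujshxspzn": "cyihqfodtolvj".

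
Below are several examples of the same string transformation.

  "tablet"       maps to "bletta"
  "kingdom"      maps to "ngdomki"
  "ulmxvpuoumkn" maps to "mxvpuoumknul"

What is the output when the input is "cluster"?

ustercl

In each case the input is transformed by: move the first 2 characters to the end (rotate left by 2).
"cluster" → "ustercl".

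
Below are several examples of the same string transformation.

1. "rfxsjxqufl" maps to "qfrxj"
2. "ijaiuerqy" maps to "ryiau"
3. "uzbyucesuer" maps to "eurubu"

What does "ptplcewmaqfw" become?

wafppc

The transformation: keep every other character starting from the first (positions 1st, 3rd, 5th, ...), then move the first 3 characters to the end (rotate left by 3).
Starting from "ptplcewmaqfw": after the first operation, "ppcwaf"; after the second, "wafppc".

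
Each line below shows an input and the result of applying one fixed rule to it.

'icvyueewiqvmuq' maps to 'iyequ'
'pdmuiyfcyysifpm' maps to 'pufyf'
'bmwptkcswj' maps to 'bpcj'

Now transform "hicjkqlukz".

hjlz

The rule is to keep one character in every 3, starting at position 1 (positions 1st, 4th, 7th, ...).
Doing the same to "hicjkqlukz": "hjlz".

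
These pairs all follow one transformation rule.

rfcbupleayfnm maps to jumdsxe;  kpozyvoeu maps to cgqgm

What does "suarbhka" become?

Rule — keep every other character starting from the first (positions 1st, 3rd, 5th, ...), then shift every letter 8 places backward in the alphabet (wrapping around).
"suarbhka" → "sabk" → "kstc".

kstc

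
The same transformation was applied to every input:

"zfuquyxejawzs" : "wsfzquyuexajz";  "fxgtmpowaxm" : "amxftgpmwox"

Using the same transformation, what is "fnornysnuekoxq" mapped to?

qxnfroynnseuok

In each case the input is transformed by: swap each adjacent pair of characters (1↔2, 3↔4, ...), then move the last 2 characters to the front (rotate right by 2).
"fnornysnuekoxq" → "nfroynnseuokqx" → "qxnfroynnseuok".
(Check on "zfuquyxejawzs": → "fzquyuexajzws" → "wsfzquyuexajz" ✓)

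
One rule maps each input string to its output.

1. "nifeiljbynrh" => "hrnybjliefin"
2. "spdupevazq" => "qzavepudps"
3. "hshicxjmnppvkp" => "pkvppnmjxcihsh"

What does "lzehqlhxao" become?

What's happening: reverse the string.
Doing the same to "lzehqlhxao": "oaxhlqhezl".

oaxhlqhezl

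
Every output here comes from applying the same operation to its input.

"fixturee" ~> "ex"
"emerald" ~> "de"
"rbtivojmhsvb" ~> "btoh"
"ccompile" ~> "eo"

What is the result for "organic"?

cg

Each output is the input with this applied: move the last 3 characters to the front (rotate right by 3), then keep one character in every 3, starting at position 3 (positions 3rd, 6th, 9th, ...).
Working it through for "organic": intermediate "nicorga", final "cg".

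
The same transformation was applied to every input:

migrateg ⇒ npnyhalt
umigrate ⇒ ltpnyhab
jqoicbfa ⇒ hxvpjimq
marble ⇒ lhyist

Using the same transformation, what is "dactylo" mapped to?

The rule is to shift every letter 7 places forward in the alphabet (wrapping around), then swap the first and last characters.
Working it through for "dactylo": intermediate "khjafsv", final "vhjafsk".

vhjafsk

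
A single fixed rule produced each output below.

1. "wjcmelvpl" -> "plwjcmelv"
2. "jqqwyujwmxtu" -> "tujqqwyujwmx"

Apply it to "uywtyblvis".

isuywtyblv

What's happening: move the last 2 characters to the front (rotate right by 2).
Doing the same to "uywtyblvis": "isuywtyblv".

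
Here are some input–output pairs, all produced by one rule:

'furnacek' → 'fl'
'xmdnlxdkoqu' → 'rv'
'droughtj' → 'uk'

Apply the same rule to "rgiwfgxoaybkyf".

zg

What's happening: shift every letter 1 place forward in the alphabet (wrapping around), then keep only the last 2 characters.
Working it through for "rgiwfgxoaybkyf": intermediate "shjxghypbzclzg", final "zg".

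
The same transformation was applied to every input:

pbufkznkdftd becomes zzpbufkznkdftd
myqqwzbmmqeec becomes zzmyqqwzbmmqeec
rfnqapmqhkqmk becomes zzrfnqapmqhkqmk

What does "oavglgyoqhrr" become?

zzoavglgyoqhrr

The rule is to prepend "zz".
Applying that to "oavglgyoqhrr" gives "zzoavglgyoqhrr".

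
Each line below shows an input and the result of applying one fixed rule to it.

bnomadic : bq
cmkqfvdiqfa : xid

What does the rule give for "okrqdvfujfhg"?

Each output is the input with this applied: keep one character in every 3, starting at position 3 (positions 3rd, 6th, 9th, ...), then shift every letter 13 places forward in the alphabet (wrapping around) — i.e. ROT13.
Doing the same to "okrqdvfujfhg": "eiwt".
(Check on "bnomadic": → "od" → "bq" ✓)

eiwt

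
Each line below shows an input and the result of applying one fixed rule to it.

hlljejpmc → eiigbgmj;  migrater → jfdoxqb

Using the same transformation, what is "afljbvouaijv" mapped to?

The pattern: delete the last character, then shift every letter 3 places backward in the alphabet (wrapping around).
On "afljbvouaijv" that produces "xcigyslrxfg".

xcigyslrxfg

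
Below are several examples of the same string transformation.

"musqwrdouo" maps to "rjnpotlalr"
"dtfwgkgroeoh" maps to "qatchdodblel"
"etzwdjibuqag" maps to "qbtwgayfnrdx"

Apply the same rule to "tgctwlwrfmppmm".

dqqzitotjcmmjj

In each case the input is transformed by: shift every letter 3 places backward in the alphabet (wrapping around), then swap each adjacent pair of characters (1↔2, 3↔4, ...).
On "tgctwlwrfmppmm": the first step gives "qdzqtitocjmmjj", and the second then gives "dqqzitotjcmmjj".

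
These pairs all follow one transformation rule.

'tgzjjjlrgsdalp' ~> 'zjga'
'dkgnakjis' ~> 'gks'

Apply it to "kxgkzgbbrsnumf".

The rule is to keep one character in every 3, starting at position 3 (positions 3rd, 6th, 9th, ...).
For "kxgkzgbbrsnumf" the result is "ggru".

ggru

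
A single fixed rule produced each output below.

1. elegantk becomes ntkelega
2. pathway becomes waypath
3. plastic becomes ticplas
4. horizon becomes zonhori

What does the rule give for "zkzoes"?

Each output is the input with this applied: move the last 3 characters to the front (rotate right by 3).
So "zkzoes" becomes "oeszkz".

oeszkz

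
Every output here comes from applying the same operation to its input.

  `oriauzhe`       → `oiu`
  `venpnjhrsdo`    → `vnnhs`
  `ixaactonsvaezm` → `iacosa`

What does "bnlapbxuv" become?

blpx

Each output is the input with this applied: delete the last 2 characters, then keep every other character starting from the first (positions 1st, 3rd, 5th, ...).
On "bnlapbxuv": the first step gives "bnlapbx", and the second then gives "blpx".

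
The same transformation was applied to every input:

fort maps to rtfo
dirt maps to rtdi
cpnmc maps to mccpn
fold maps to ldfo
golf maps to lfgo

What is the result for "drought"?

Each output is the input with this applied: move the last 2 characters to the front (rotate right by 2).
On "drought" that produces "htdroug".

htdroug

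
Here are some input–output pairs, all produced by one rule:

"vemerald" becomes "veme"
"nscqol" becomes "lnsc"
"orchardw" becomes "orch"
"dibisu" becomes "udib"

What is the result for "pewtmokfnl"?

ewtm

In each case the input is transformed by: swap the front and back halves of the string, then keep only the last 4 characters.
"pewtmokfnl" → "okfnlpewtm" → "ewtm".
(Check on "orchardw": → "ardworch" → "orch" ✓)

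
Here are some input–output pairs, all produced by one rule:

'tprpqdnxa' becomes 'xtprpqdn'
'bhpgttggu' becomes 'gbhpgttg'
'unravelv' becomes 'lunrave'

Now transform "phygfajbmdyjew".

ephygfajbmdyj

The pattern: delete the last character, then move the last character to the front.
Working it through for "phygfajbmdyjew": intermediate "phygfajbmdyje", final "ephygfajbmdyj".
(Check on "tprpqdnxa": → "tprpqdnx" → "xtprpqdn" ✓)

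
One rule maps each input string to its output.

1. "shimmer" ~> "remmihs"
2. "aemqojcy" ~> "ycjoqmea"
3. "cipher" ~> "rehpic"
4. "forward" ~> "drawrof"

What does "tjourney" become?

In each case the input is transformed by: reverse the string.
For "tjourney" the result is "yenruojt".

yenruojt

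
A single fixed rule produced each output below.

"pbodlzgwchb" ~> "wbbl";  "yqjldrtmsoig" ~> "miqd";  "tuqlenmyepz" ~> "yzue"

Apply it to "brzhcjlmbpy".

myrc

Looking at the pairs, the operation is to keep one character in every 3, starting at position 2 (positions 2nd, 5th, 8th, ...), then move the last 2 characters to the front (rotate right by 2).
Working it through for "brzhcjlmbpy": intermediate "rcmy", final "myrc".
(Check on "tuqlenmyepz": → "ueyz" → "yzue" ✓)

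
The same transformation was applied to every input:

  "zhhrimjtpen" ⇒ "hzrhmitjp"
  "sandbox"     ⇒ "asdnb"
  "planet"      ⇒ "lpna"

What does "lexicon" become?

elixc

Rule — delete the last 2 characters, then swap each adjacent pair of characters (1↔2, 3↔4, ...).
Applying both steps to "lexicon": "lexic", then "elixc".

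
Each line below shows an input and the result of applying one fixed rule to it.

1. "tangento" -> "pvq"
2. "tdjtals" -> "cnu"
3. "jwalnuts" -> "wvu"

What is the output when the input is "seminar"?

Each output is the input with this applied: shift every letter 2 places forward in the alphabet (wrapping around), then keep only the last 3 characters.
Doing the same to "seminar": "pct".

pct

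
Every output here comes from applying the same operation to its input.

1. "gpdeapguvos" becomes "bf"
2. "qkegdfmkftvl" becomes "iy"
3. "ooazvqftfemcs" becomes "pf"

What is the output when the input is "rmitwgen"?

ra

Each output is the input with this applied: shift every letter 13 places forward in the alphabet (wrapping around) — i.e. ROT13, then keep only the last 2 characters.
Applying both steps to "rmitwgen": "ezvgjtra", then "ra".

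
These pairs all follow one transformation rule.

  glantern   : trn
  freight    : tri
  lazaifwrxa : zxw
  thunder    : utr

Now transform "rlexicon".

Looking at the pairs, the operation is to sort the characters into reverse alphabetical order, then keep only the first 3 characters.
"rlexicon" → "xronliec" → "xro".
(Check on "thunder": → "utrnhed" → "utr" ✓)

xro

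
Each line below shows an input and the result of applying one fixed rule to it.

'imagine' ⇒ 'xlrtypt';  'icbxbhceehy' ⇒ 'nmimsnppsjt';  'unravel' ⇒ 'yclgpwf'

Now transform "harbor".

lcmzcs

The rule is to shift every letter 11 places forward in the alphabet (wrapping around), then move the first character to the end.
On "harbor" that produces "lcmzcs".
(Check on "imagine": → "txlrtyp" → "xlrtypt" ✓)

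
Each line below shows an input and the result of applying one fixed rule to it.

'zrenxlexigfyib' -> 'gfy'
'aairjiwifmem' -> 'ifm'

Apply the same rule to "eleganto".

gan

What's happening: move the last 2 characters to the front (rotate right by 2), then keep only the last 3 characters.
So "eleganto" becomes "gan".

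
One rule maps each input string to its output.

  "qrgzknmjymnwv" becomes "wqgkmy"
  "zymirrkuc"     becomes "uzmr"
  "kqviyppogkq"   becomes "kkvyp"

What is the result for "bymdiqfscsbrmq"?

mbmifcb

What's happening: move the last 3 characters to the front (rotate right by 3), then keep every other character starting from the second (positions 2nd, 4th, 6th, ...).
On "bymdiqfscsbrmq": the first step gives "rmqbymdiqfscsb", and the second then gives "mbmifcb".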